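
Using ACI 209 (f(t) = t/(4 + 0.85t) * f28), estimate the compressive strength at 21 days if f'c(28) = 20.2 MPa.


f(21) = 21 / (4 + 0.85 * 21) * 20.2
= 21 / 21.85 * 20.2
= 19.41 MPa

19.41


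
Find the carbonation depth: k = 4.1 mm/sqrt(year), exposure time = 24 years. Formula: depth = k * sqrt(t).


depth = k * sqrt(t)
= 4.1 * sqrt(24)
= 20.09 mm

20.09


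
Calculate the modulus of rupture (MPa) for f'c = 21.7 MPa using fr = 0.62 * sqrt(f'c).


fr = 0.62 * sqrt(21.7)
= 2.888 MPa

2.888


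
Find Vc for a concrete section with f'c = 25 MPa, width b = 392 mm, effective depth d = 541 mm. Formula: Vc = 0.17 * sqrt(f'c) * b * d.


Vc = 0.17 * sqrt(25) * 392 * 541 / 1000
= 180.26 kN

180.26


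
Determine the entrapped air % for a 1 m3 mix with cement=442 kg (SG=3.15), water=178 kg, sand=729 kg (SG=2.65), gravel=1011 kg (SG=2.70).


Vol cement = 442 / (3.15 * 1000) = 0.140317 m3
Vol water = 178 / 1000 = 0.178 m3
Vol sand = 729 / (2.65 * 1000) = 0.275094 m3
Vol gravel = 1011 / (2.70 * 1000) = 0.374444 m3
Total solid + water volume = 0.967856 m3
Air = (1 - 0.967856) * 100 = 3.21%

3.21


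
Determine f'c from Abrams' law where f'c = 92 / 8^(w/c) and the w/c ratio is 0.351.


f'c = 92 / 8^0.351
= 92 / 2.075
= 44.34 MPa

44.34


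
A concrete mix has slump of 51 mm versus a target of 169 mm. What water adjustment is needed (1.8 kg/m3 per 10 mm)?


Difference = 169 - 51 = 118 mm
Water adjustment = 118 * 1.8 / 10 = 21.2 kg/m3

21.2


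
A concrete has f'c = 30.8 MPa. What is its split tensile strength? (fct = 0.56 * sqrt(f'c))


fct = 0.56 * sqrt(30.8)
= 0.56 * 5.55
= 3.108 MPa

3.108


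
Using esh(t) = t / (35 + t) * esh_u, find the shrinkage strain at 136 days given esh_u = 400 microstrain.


esh(136) = 136 / (35 + 136) * 400
= 136 / 171 * 400
= 318.1 microstrain

318.1


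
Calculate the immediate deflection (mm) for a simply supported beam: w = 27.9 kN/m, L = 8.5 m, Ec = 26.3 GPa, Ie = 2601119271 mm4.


Convert: L = 8.5 m = 8500 mm, Ec = 26.3 GPa = 26300 MPa
delta = 5 * 27.9 * 8500^4 / (384 * 26300 * 2601119271)
= 27.72 mm

27.72


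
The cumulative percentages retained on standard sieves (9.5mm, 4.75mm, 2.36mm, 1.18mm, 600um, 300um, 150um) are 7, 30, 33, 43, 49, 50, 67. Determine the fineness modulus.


FM = sum(cumulative % retained) / 100
= 279 / 100
= 2.79

2.79


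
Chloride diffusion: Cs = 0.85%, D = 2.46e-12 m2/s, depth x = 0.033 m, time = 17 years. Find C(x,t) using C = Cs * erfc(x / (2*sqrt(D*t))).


t_seconds = 17 * 365.25 * 24 * 3600 = 536479200.0 s
arg = 0.033 / (2 * sqrt(2.46e-12 * 536479200.0))
= 0.4542
erfc(0.4542) = 0.5207
C = 0.85 * 0.5207 = 0.4426%

0.4426


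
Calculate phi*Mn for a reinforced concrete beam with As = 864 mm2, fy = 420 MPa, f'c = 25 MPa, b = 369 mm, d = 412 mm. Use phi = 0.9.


a = As * fy / (0.85 * f'c * b)
= 864 * 420 / (0.85 * 25 * 369)
= 46.2783 mm
Mn = As * fy * (d - a/2) / 10^6
= 141.1098 kN-m
phi*Mn = 0.9 * 141.1098 = 127.0 kN-m

127.0


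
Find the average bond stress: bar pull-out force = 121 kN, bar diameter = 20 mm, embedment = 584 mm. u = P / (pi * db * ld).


u = P / (pi * db * ld)
= 121 * 1000 / (pi * 20 * 584)
= 3.298 MPa

3.298


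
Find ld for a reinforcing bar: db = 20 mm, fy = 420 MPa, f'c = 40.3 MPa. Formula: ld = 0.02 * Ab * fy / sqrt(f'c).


Ab = pi * 20^2 / 4 = 314.159 mm2
ld = 0.02 * 314.159 * 420 / sqrt(40.3)
= 415.7 mm

415.7


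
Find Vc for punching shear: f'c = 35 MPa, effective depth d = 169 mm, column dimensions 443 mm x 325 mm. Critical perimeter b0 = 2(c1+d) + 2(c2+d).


b0 = 2*(443 + 169) + 2*(325 + 169) = 2212 mm
Vc = 0.33 * sqrt(35) * 2212 * 169 / 1000
= 729.83 kN

729.83


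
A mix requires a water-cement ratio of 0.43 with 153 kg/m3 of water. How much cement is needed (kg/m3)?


Cement = water / (w/c)
= 153 / 0.43
= 355.8 kg/m3

355.8


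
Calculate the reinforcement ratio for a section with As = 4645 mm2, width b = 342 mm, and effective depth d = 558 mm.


rho = As / (b * d)
= 4645 / (342 * 558)
= 0.0243

0.0243


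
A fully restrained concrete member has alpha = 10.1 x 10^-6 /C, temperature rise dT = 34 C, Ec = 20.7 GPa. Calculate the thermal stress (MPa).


sigma = alpha * dT * Ec
= 10.1e-6 * 34 * 20.7 * 1000
= 7.108 MPa

7.108


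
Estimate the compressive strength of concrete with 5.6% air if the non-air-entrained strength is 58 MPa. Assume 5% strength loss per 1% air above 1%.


Strength loss = (5.6 - 1) * 5 = 23.0%
f'c = 58 * (1 - 23.0/100)
= 44.66 MPa

44.66


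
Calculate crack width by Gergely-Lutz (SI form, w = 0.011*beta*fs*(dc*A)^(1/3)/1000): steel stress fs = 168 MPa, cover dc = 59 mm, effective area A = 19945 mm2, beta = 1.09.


w = 0.011 * beta * fs * (dc * A)^(1/3) / 1000
= 0.011 * 1.09 * 168 * (59 * 19945)^(1/3) / 1000
= 0.213 mm

0.213


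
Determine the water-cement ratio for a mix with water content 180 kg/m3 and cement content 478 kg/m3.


w/c = water / cement
w/c = 180 / 478 = 0.377

0.377


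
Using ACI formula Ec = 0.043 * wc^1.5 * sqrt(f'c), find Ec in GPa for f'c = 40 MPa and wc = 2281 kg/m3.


Ec = 0.043 * 2281^1.5 * sqrt(40) / 1000
= 29.63 GPa

29.63


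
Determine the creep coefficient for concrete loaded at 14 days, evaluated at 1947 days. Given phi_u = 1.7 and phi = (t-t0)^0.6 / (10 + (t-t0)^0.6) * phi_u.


dt = 1947 - 14 = 1933
phi = 1933^0.6 / (10 + 1933^0.6) * 1.7
= 1.536

1.536


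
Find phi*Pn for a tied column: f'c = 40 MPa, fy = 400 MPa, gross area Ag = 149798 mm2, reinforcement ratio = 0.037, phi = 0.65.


Ast = rho * Ag = 0.037 * 149798 = 5542.526 mm2
phi*Pn = 0.65 * 0.80 * (0.85 * 40 * (149798 - 5542.526) + 400 * 5542.526) / 1000
= 3703.28 kN

3703.28


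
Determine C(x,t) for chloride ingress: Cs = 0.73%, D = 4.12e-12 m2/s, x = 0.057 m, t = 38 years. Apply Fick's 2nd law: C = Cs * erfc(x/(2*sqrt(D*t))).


t_seconds = 38 * 365.25 * 24 * 3600 = 1199188800.0 s
arg = 0.057 / (2 * sqrt(4.12e-12 * 1199188800.0))
= 0.4055
erfc(0.4055) = 0.5664
C = 0.73 * 0.5664 = 0.4134%

0.4134


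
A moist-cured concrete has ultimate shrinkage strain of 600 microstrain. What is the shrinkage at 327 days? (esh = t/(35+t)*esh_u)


esh(327) = 327 / (35 + 327) * 600
= 327 / 362 * 600
= 542.0 microstrain

542.0


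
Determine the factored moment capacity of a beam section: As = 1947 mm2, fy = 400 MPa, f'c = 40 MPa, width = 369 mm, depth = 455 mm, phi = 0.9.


a = As * fy / (0.85 * f'c * b)
= 1947 * 400 / (0.85 * 40 * 369)
= 62.0756 mm
Mn = As * fy * (d - a/2) / 10^6
= 330.1818 kN-m
phi*Mn = 0.9 * 330.1818 = 297.16 kN-m

297.16


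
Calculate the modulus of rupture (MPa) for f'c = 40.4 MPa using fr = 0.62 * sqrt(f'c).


fr = 0.62 * sqrt(40.4)
= 3.941 MPa

3.941


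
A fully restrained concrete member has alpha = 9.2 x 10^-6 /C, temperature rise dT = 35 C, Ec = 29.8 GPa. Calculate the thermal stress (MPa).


sigma = alpha * dT * Ec
= 9.2e-6 * 35 * 29.8 * 1000
= 9.596 MPa

9.596


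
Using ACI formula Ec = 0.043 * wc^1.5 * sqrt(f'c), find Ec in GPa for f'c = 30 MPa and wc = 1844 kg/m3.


Ec = 0.043 * 1844^1.5 * sqrt(30) / 1000
= 18.65 GPa

18.65


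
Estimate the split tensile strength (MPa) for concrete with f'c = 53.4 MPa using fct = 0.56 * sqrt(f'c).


fct = 0.56 * sqrt(53.4)
= 0.56 * 7.308
= 4.092 MPa

4.092


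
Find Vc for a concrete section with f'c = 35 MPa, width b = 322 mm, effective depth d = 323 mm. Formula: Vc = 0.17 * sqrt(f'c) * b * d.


Vc = 0.17 * sqrt(35) * 322 * 323 / 1000
= 104.6 kN

104.6


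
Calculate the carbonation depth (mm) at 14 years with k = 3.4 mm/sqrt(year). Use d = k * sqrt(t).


depth = k * sqrt(t)
= 3.4 * sqrt(14)
= 12.72 mm

12.72


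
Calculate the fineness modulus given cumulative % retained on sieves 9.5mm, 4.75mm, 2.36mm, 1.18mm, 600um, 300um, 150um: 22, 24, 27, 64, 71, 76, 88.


FM = sum(cumulative % retained) / 100
= 372 / 100
= 3.72

3.72


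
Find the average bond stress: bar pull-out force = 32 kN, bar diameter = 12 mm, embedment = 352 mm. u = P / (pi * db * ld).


u = P / (pi * db * ld)
= 32 * 1000 / (pi * 12 * 352)
= 2.411 MPa

2.411


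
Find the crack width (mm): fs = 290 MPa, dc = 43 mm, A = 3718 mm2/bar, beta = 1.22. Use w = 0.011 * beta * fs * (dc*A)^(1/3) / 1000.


w = 0.011 * beta * fs * (dc * A)^(1/3) / 1000
= 0.011 * 1.22 * 290 * (43 * 3718)^(1/3) / 1000
= 0.211 mm

0.211


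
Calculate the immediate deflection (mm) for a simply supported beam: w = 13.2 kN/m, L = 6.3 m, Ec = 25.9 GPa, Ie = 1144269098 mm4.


Convert: L = 6.3 m = 6300 mm, Ec = 25.9 GPa = 25900 MPa
delta = 5 * 13.2 * 6300^4 / (384 * 25900 * 1144269098)
= 9.14 mm

9.14


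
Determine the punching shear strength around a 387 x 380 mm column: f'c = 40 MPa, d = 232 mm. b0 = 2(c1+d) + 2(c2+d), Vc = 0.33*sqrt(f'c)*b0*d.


b0 = 2*(387 + 232) + 2*(380 + 232) = 2462 mm
Vc = 0.33 * sqrt(40) * 2462 * 232 / 1000
= 1192.12 kN

1192.12


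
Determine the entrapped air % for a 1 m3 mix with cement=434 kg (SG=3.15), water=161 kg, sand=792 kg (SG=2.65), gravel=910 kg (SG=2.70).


Vol cement = 434 / (3.15 * 1000) = 0.137778 m3
Vol water = 161 / 1000 = 0.161 m3
Vol sand = 792 / (2.65 * 1000) = 0.298868 m3
Vol gravel = 910 / (2.70 * 1000) = 0.337037 m3
Total solid + water volume = 0.934683 m3
Air = (1 - 0.934683) * 100 = 6.53%

6.53


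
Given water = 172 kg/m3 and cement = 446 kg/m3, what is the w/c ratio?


w/c = water / cement
w/c = 172 / 446 = 0.386

0.386


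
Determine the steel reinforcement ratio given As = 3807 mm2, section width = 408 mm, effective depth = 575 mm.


rho = As / (b * d)
= 3807 / (408 * 575)
= 0.0162

0.0162


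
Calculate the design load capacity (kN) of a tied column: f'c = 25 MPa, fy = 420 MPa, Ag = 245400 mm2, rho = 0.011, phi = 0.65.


Ast = rho * Ag = 0.011 * 245400 = 2699.4 mm2
phi*Pn = 0.65 * 0.80 * (0.85 * 25 * (245400 - 2699.4) + 420 * 2699.4) / 1000
= 3271.39 kN

3271.39


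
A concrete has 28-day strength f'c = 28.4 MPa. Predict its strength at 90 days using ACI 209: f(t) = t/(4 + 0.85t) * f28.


f(90) = 90 / (4 + 0.85 * 90) * 28.4
= 90 / 80.5 * 28.4
= 31.75 MPa

31.75


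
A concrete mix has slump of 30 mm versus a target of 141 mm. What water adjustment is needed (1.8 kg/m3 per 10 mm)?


Difference = 141 - 30 = 111 mm
Water adjustment = 111 * 1.8 / 10 = 20.0 kg/m3

20.0


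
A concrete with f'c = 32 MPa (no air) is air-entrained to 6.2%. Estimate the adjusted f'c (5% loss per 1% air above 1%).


Strength loss = (6.2 - 1) * 5 = 26.0%
f'c = 32 * (1 - 26.0/100)
= 23.68 MPa

23.68


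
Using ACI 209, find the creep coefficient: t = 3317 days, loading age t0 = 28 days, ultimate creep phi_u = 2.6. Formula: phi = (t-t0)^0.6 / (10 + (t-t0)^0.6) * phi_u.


dt = 3317 - 28 = 3289
phi = 3289^0.6 / (10 + 3289^0.6) * 2.6
= 2.413

2.413


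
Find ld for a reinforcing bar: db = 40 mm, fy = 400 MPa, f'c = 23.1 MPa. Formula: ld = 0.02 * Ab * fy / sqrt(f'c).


Ab = pi * 40^2 / 4 = 1256.637 mm2
ld = 0.02 * 1256.637 * 400 / sqrt(23.1)
= 2091.7 mm

2091.7


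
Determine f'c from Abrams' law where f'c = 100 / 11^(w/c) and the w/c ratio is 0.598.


f'c = 100 / 11^0.598
= 100 / 4.195
= 23.84 MPa

23.84


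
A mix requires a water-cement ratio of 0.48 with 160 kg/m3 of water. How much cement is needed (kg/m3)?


Cement = water / (w/c)
= 160 / 0.48
= 333.3 kg/m3

333.3


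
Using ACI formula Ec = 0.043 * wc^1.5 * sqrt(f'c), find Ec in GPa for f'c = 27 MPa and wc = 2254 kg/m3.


Ec = 0.043 * 2254^1.5 * sqrt(27) / 1000
= 23.91 GPa

23.91


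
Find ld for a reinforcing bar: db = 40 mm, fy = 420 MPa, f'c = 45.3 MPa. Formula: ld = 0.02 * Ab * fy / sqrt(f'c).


Ab = pi * 40^2 / 4 = 1256.637 mm2
ld = 0.02 * 1256.637 * 420 / sqrt(45.3)
= 1568.3 mm

1568.3


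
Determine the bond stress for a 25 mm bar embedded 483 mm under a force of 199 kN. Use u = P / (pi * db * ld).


u = P / (pi * db * ld)
= 199 * 1000 / (pi * 25 * 483)
= 5.246 MPa

5.246


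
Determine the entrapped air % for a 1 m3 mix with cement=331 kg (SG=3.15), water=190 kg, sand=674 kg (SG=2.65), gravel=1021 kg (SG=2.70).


Vol cement = 331 / (3.15 * 1000) = 0.105079 m3
Vol water = 190 / 1000 = 0.19 m3
Vol sand = 674 / (2.65 * 1000) = 0.25434 m3
Vol gravel = 1021 / (2.70 * 1000) = 0.378148 m3
Total solid + water volume = 0.927567 m3
Air = (1 - 0.927567) * 100 = 7.24%

7.24


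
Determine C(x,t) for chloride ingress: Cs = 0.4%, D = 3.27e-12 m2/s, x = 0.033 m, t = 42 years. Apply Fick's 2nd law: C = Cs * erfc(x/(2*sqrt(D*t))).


t_seconds = 42 * 365.25 * 24 * 3600 = 1325419200.0 s
arg = 0.033 / (2 * sqrt(3.27e-12 * 1325419200.0))
= 0.2506
erfc(0.2506) = 0.723
C = 0.4 * 0.723 = 0.2892%

0.2892


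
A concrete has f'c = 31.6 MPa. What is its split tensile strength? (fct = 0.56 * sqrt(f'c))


fct = 0.56 * sqrt(31.6)
= 0.56 * 5.621
= 3.148 MPa

3.148


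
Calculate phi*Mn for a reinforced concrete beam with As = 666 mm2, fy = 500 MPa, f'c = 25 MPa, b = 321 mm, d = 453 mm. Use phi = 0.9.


a = As * fy / (0.85 * f'c * b)
= 666 * 500 / (0.85 * 25 * 321)
= 48.818 mm
Mn = As * fy * (d - a/2) / 10^6
= 142.7208 kN-m
phi*Mn = 0.9 * 142.7208 = 128.45 kN-m

128.45


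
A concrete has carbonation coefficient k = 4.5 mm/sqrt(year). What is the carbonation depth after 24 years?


depth = k * sqrt(t)
= 4.5 * sqrt(24)
= 22.05 mm

22.05


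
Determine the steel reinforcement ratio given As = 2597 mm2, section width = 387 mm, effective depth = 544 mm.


rho = As / (b * d)
= 2597 / (387 * 544)
= 0.0123

0.0123


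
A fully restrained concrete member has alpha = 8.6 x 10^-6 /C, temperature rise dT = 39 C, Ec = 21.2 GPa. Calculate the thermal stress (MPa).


sigma = alpha * dT * Ec
= 8.6e-6 * 39 * 21.2 * 1000
= 7.11 MPa

7.11


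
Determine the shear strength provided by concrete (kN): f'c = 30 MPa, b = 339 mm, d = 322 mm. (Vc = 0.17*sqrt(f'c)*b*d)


Vc = 0.17 * sqrt(30) * 339 * 322 / 1000
= 101.64 kN

101.64


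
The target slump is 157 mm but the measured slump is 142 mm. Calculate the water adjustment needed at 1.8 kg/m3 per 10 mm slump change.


Difference = 157 - 142 = 15 mm
Water adjustment = 15 * 1.8 / 10 = 2.7 kg/m3

2.7


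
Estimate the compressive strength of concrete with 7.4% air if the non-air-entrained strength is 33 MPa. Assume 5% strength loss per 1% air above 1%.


Strength loss = (7.4 - 1) * 5 = 32.0%
f'c = 33 * (1 - 32.0/100)
= 22.44 MPa

22.44


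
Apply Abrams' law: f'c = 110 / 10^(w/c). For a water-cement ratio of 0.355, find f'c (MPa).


f'c = 110 / 10^0.355
= 110 / 2.265
= 48.57 MPa

48.57


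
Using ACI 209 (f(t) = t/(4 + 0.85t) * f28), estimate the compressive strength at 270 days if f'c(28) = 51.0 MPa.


f(270) = 270 / (4 + 0.85 * 270) * 51.0
= 270 / 233.5 * 51.0
= 58.97 MPa

58.97


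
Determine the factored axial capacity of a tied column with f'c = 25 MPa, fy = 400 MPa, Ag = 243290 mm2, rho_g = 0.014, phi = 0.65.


Ast = rho * Ag = 0.014 * 243290 = 3406.06 mm2
phi*Pn = 0.65 * 0.80 * (0.85 * 25 * (243290 - 3406.06) + 400 * 3406.06) / 1000
= 3359.18 kN

3359.18


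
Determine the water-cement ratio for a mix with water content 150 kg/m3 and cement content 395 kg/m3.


w/c = water / cement
w/c = 150 / 395 = 0.38

0.38


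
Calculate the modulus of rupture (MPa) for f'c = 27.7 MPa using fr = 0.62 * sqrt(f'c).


fr = 0.62 * sqrt(27.7)
= 3.263 MPa

3.263


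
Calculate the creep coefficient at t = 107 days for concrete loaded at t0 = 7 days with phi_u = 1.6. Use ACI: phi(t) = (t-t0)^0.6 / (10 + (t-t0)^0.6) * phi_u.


dt = 107 - 7 = 100
phi = 100^0.6 / (10 + 100^0.6) * 1.6
= 0.981

0.981


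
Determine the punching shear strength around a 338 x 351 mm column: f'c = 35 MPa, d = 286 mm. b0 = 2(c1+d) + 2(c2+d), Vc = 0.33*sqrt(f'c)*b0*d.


b0 = 2*(338 + 286) + 2*(351 + 286) = 2522 mm
Vc = 0.33 * sqrt(35) * 2522 * 286 / 1000
= 1408.18 kN

1408.18


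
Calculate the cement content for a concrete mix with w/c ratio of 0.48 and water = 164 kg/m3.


Cement = water / (w/c)
= 164 / 0.48
= 341.7 kg/m3

341.7


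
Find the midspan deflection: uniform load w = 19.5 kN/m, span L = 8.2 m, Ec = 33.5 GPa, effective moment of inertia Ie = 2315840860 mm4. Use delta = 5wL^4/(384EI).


Convert: L = 8.2 m = 8200 mm, Ec = 33.5 GPa = 33500 MPa
delta = 5 * 19.5 * 8200^4 / (384 * 33500 * 2315840860)
= 14.8 mm

14.8


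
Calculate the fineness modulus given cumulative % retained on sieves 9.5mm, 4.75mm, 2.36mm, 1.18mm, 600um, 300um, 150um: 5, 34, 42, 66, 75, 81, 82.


FM = sum(cumulative % retained) / 100
= 385 / 100
= 3.85

3.85


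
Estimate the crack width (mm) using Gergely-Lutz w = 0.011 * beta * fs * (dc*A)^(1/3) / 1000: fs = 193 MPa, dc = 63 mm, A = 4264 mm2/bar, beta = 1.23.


w = 0.011 * beta * fs * (dc * A)^(1/3) / 1000
= 0.011 * 1.23 * 193 * (63 * 4264)^(1/3) / 1000
= 0.168 mm

0.168


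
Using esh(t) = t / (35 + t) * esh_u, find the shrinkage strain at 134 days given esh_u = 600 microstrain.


esh(134) = 134 / (35 + 134) * 600
= 134 / 169 * 600
= 475.7 microstrain

475.7


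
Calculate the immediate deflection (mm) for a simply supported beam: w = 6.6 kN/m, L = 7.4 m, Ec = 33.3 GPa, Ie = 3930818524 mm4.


Convert: L = 7.4 m = 7400 mm, Ec = 33.3 GPa = 33300 MPa
delta = 5 * 6.6 * 7400^4 / (384 * 33300 * 3930818524)
= 1.97 mm

1.97


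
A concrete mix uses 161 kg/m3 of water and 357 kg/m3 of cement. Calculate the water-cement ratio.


w/c = water / cement
w/c = 161 / 357 = 0.451

0.451


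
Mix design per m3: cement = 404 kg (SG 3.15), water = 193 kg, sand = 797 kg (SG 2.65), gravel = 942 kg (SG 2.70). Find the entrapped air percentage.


Vol cement = 404 / (3.15 * 1000) = 0.128254 m3
Vol water = 193 / 1000 = 0.193 m3
Vol sand = 797 / (2.65 * 1000) = 0.300755 m3
Vol gravel = 942 / (2.70 * 1000) = 0.348889 m3
Total solid + water volume = 0.970898 m3
Air = (1 - 0.970898) * 100 = 2.91%

2.91


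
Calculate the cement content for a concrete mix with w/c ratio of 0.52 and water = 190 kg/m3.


Cement = water / (w/c)
= 190 / 0.52
= 365.4 kg/m3

365.4


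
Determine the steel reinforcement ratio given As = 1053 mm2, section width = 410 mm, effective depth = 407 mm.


rho = As / (b * d)
= 1053 / (410 * 407)
= 0.0063

0.0063


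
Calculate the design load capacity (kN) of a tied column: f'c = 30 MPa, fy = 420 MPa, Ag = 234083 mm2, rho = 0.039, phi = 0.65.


Ast = rho * Ag = 0.039 * 234083 = 9129.237 mm2
phi*Pn = 0.65 * 0.80 * (0.85 * 30 * (234083 - 9129.237) + 420 * 9129.237) / 1000
= 4976.71 kN

4976.71


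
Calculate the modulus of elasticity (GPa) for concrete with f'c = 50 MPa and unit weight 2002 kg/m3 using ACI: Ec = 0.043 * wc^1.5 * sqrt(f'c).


Ec = 0.043 * 2002^1.5 * sqrt(50) / 1000
= 27.24 GPa

27.24


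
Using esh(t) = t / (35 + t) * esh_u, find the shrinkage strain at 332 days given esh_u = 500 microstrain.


esh(332) = 332 / (35 + 332) * 500
= 332 / 367 * 500
= 452.3 microstrain

452.3


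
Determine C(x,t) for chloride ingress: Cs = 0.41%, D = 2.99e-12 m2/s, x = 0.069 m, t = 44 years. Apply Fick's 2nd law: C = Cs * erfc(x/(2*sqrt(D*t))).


t_seconds = 44 * 365.25 * 24 * 3600 = 1388534400.0 s
arg = 0.069 / (2 * sqrt(2.99e-12 * 1388534400.0))
= 0.5354
erfc(0.5354) = 0.4489
C = 0.41 * 0.4489 = 0.1841%

0.1841


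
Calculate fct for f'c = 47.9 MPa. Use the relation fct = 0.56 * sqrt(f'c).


fct = 0.56 * sqrt(47.9)
= 0.56 * 6.921
= 3.876 MPa

3.876


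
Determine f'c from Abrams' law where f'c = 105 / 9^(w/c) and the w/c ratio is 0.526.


f'c = 105 / 9^0.526
= 105 / 3.176
= 33.06 MPa

33.06


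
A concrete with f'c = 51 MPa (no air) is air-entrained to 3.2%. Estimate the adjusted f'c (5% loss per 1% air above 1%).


Strength loss = (3.2 - 1) * 5 = 11.0%
f'c = 51 * (1 - 11.0/100)
= 45.39 MPa

45.39


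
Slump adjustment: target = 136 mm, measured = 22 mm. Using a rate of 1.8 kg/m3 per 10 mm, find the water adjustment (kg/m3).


Difference = 136 - 22 = 114 mm
Water adjustment = 114 * 1.8 / 10 = 20.5 kg/m3

20.5


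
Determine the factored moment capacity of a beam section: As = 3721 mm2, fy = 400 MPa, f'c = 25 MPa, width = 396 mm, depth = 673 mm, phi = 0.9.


a = As * fy / (0.85 * f'c * b)
= 3721 * 400 / (0.85 * 25 * 396)
= 176.8746 mm
Mn = As * fy * (d - a/2) / 10^6
= 870.0631 kN-m
phi*Mn = 0.9 * 870.0631 = 783.06 kN-m

783.06


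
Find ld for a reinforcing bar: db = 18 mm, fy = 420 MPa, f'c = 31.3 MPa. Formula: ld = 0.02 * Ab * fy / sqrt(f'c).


Ab = pi * 18^2 / 4 = 254.469 mm2
ld = 0.02 * 254.469 * 420 / sqrt(31.3)
= 382.1 mm

382.1


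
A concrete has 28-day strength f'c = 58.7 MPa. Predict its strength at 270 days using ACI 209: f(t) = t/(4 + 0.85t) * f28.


f(270) = 270 / (4 + 0.85 * 270) * 58.7
= 270 / 233.5 * 58.7
= 67.88 MPa

67.88


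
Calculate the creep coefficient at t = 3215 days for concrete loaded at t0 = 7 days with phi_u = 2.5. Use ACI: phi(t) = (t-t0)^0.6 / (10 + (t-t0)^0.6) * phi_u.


dt = 3215 - 7 = 3208
phi = 3208^0.6 / (10 + 3208^0.6) * 2.5
= 2.317

2.317


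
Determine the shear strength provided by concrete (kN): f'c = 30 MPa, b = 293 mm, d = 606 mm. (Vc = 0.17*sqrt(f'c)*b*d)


Vc = 0.17 * sqrt(30) * 293 * 606 / 1000
= 165.33 kN

165.33


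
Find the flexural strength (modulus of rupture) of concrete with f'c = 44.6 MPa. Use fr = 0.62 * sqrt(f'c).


fr = 0.62 * sqrt(44.6)
= 4.141 MPa

4.141


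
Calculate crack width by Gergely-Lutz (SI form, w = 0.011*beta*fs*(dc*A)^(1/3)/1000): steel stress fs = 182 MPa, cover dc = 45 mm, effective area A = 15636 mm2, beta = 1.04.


w = 0.011 * beta * fs * (dc * A)^(1/3) / 1000
= 0.011 * 1.04 * 182 * (45 * 15636)^(1/3) / 1000
= 0.185 mm

0.185


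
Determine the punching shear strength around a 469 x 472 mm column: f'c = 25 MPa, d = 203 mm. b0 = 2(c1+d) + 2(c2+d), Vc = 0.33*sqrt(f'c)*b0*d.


b0 = 2*(469 + 203) + 2*(472 + 203) = 2694 mm
Vc = 0.33 * sqrt(25) * 2694 * 203 / 1000
= 902.36 kN

902.36


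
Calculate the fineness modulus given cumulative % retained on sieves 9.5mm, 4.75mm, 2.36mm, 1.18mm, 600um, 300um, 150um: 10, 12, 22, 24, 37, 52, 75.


FM = sum(cumulative % retained) / 100
= 232 / 100
= 2.32

2.32


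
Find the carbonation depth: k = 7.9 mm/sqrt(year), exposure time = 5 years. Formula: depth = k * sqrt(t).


depth = k * sqrt(t)
= 7.9 * sqrt(5)
= 17.66 mm

17.66


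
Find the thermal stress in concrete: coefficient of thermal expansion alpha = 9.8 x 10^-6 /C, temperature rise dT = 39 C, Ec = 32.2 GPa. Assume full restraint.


sigma = alpha * dT * Ec
= 9.8e-6 * 39 * 32.2 * 1000
= 12.307 MPa

12.307


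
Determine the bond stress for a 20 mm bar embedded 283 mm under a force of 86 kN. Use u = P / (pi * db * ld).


u = P / (pi * db * ld)
= 86 * 1000 / (pi * 20 * 283)
= 4.837 MPa

4.837


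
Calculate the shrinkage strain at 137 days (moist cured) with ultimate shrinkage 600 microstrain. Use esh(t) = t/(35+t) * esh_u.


esh(137) = 137 / (35 + 137) * 600
= 137 / 172 * 600
= 477.9 microstrain

477.9


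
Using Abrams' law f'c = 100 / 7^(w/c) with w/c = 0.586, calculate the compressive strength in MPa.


f'c = 100 / 7^0.586
= 100 / 3.128
= 31.97 MPa

31.97


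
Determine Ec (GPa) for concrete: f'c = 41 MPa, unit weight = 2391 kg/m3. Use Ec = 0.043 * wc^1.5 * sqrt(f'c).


Ec = 0.043 * 2391^1.5 * sqrt(41) / 1000
= 32.19 GPa

32.19


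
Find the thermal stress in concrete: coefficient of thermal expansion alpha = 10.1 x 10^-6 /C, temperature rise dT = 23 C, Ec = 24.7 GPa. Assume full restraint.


sigma = alpha * dT * Ec
= 10.1e-6 * 23 * 24.7 * 1000
= 5.738 MPa

5.738


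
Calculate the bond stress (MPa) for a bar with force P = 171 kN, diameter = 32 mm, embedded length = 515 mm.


u = P / (pi * db * ld)
= 171 * 1000 / (pi * 32 * 515)
= 3.303 MPa

3.303


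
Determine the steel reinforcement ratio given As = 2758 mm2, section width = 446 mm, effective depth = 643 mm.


rho = As / (b * d)
= 2758 / (446 * 643)
= 0.0096

0.0096


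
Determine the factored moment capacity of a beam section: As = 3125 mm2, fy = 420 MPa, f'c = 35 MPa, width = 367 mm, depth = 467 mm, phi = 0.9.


a = As * fy / (0.85 * f'c * b)
= 3125 * 420 / (0.85 * 35 * 367)
= 120.2116 mm
Mn = As * fy * (d - a/2) / 10^6
= 534.0487 kN-m
phi*Mn = 0.9 * 534.0487 = 480.64 kN-m

480.64


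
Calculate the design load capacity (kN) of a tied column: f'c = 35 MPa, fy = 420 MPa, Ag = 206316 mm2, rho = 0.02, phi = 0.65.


Ast = rho * Ag = 0.02 * 206316 = 4126.32 mm2
phi*Pn = 0.65 * 0.80 * (0.85 * 35 * (206316 - 4126.32) + 420 * 4126.32) / 1000
= 4029.06 kN

4029.06


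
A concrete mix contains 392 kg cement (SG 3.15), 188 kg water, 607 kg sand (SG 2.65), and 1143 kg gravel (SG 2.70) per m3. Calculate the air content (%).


Vol cement = 392 / (3.15 * 1000) = 0.124444 m3
Vol water = 188 / 1000 = 0.188 m3
Vol sand = 607 / (2.65 * 1000) = 0.229057 m3
Vol gravel = 1143 / (2.70 * 1000) = 0.423333 m3
Total solid + water volume = 0.964834 m3
Air = (1 - 0.964834) * 100 = 3.52%

3.52


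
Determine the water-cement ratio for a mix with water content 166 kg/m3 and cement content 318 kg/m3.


w/c = water / cement
w/c = 166 / 318 = 0.522

0.522


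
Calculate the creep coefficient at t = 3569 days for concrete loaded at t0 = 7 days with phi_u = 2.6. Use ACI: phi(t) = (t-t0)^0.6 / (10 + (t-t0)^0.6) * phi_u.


dt = 3569 - 7 = 3562
phi = 3562^0.6 / (10 + 3562^0.6) * 2.6
= 2.421

2.421


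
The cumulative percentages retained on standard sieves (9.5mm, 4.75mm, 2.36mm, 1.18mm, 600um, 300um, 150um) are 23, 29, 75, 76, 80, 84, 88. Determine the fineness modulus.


FM = sum(cumulative % retained) / 100
= 455 / 100
= 4.55

4.55


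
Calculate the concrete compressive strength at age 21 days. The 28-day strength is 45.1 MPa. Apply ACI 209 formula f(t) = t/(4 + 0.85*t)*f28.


f(21) = 21 / (4 + 0.85 * 21) * 45.1
= 21 / 21.85 * 45.1
= 43.35 MPa

43.35


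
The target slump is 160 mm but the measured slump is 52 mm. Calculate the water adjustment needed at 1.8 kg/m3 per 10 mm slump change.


Difference = 160 - 52 = 108 mm
Water adjustment = 108 * 1.8 / 10 = 19.4 kg/m3

19.4


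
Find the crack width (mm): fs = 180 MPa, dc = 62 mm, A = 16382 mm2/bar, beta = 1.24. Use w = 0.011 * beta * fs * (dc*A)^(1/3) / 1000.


w = 0.011 * beta * fs * (dc * A)^(1/3) / 1000
= 0.011 * 1.24 * 180 * (62 * 16382)^(1/3) / 1000
= 0.247 mm

0.247


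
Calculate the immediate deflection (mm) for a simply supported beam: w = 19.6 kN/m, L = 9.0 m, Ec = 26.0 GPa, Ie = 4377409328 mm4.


Convert: L = 9.0 m = 9000 mm, Ec = 26.0 GPa = 26000 MPa
delta = 5 * 19.6 * 9000^4 / (384 * 26000 * 4377409328)
= 14.71 mm

14.71


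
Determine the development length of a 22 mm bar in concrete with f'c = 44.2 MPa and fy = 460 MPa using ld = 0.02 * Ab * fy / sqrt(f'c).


Ab = pi * 22^2 / 4 = 380.133 mm2
ld = 0.02 * 380.133 * 460 / sqrt(44.2)
= 526.0 mm

526.0


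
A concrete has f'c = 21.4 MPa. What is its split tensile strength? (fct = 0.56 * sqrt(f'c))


fct = 0.56 * sqrt(21.4)
= 0.56 * 4.626
= 2.591 MPa

2.591


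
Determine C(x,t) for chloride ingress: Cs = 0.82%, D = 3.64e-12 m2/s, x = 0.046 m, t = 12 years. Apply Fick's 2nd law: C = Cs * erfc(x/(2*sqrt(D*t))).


t_seconds = 12 * 365.25 * 24 * 3600 = 378691200.0 s
arg = 0.046 / (2 * sqrt(3.64e-12 * 378691200.0))
= 0.6195
erfc(0.6195) = 0.381
C = 0.82 * 0.381 = 0.3124%

0.3124


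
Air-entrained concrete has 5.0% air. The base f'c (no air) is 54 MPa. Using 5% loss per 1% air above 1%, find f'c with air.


Strength loss = (5.0 - 1) * 5 = 20.0%
f'c = 54 * (1 - 20.0/100)
= 43.2 MPa

43.2


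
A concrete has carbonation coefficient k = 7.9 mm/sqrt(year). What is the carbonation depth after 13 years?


depth = k * sqrt(t)
= 7.9 * sqrt(13)
= 28.48 mm

28.48


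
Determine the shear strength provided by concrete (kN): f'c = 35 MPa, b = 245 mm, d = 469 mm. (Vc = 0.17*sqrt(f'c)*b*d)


Vc = 0.17 * sqrt(35) * 245 * 469 / 1000
= 115.56 kN

115.56


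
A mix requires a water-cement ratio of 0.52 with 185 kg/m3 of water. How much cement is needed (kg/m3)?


Cement = water / (w/c)
= 185 / 0.52
= 355.8 kg/m3

355.8


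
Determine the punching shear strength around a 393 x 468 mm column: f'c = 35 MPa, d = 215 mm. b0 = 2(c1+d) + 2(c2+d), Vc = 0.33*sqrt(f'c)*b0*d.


b0 = 2*(393 + 215) + 2*(468 + 215) = 2582 mm
Vc = 0.33 * sqrt(35) * 2582 * 215 / 1000
= 1083.78 kN

1083.78


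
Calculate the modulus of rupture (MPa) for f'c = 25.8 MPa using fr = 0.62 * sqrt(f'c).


fr = 0.62 * sqrt(25.8)
= 3.149 MPa

3.149


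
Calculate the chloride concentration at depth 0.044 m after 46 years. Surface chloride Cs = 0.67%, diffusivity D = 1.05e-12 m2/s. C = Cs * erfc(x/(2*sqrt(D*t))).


t_seconds = 46 * 365.25 * 24 * 3600 = 1451649600.0 s
arg = 0.044 / (2 * sqrt(1.05e-12 * 1451649600.0))
= 0.5635
erfc(0.5635) = 0.4255
C = 0.67 * 0.4255 = 0.2851%

0.2851


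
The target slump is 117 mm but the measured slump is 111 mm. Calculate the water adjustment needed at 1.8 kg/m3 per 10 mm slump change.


Difference = 117 - 111 = 6 mm
Water adjustment = 6 * 1.8 / 10 = 1.1 kg/m3

1.1


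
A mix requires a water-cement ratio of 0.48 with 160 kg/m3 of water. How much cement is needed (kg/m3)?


Cement = water / (w/c)
= 160 / 0.48
= 333.3 kg/m3

333.3


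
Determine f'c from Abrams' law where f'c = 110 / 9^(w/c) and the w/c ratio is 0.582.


f'c = 110 / 9^0.582
= 110 / 3.592
= 30.62 MPa

30.62


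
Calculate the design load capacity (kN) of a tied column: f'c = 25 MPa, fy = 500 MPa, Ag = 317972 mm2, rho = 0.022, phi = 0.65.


Ast = rho * Ag = 0.022 * 317972 = 6995.384 mm2
phi*Pn = 0.65 * 0.80 * (0.85 * 25 * (317972 - 6995.384) + 500 * 6995.384) / 1000
= 5255.09 kN

5255.09


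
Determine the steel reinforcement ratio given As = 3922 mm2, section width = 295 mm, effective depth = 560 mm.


rho = As / (b * d)
= 3922 / (295 * 560)
= 0.0237

0.0237


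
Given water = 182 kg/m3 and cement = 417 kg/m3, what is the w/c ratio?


w/c = water / cement
w/c = 182 / 417 = 0.436

0.436


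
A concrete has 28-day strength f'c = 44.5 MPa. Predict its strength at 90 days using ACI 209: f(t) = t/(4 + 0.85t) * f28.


f(90) = 90 / (4 + 0.85 * 90) * 44.5
= 90 / 80.5 * 44.5
= 49.75 MPa

49.75


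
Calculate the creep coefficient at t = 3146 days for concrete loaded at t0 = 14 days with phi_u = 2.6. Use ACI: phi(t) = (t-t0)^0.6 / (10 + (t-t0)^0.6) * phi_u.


dt = 3146 - 14 = 3132
phi = 3132^0.6 / (10 + 3132^0.6) * 2.6
= 2.408

2.408


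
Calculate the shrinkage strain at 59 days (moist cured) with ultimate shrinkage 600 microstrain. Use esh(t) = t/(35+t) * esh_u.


esh(59) = 59 / (35 + 59) * 600
= 59 / 94 * 600
= 376.6 microstrain

376.6


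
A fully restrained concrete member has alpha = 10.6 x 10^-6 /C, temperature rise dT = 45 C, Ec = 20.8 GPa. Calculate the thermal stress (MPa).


sigma = alpha * dT * Ec
= 10.6e-6 * 45 * 20.8 * 1000
= 9.922 MPa

9.922


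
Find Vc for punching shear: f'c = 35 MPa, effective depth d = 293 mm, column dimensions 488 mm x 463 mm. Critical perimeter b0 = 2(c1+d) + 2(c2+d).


b0 = 2*(488 + 293) + 2*(463 + 293) = 3074 mm
Vc = 0.33 * sqrt(35) * 3074 * 293 / 1000
= 1758.41 kN

1758.41


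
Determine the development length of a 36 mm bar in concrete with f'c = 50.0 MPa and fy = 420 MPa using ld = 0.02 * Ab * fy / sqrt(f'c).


Ab = pi * 36^2 / 4 = 1017.876 mm2
ld = 0.02 * 1017.876 * 420 / sqrt(50.0)
= 1209.2 mm

1209.2


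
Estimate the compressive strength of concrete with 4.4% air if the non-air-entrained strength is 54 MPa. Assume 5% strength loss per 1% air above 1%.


Strength loss = (4.4 - 1) * 5 = 17.0%
f'c = 54 * (1 - 17.0/100)
= 44.82 MPa

44.82


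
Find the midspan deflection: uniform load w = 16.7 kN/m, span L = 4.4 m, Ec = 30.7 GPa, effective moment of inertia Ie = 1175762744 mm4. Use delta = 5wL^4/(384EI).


Convert: L = 4.4 m = 4400 mm, Ec = 30.7 GPa = 30700 MPa
delta = 5 * 16.7 * 4400^4 / (384 * 30700 * 1175762744)
= 2.26 mm

2.26


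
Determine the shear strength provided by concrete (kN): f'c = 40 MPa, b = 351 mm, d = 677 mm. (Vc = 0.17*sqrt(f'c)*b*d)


Vc = 0.17 * sqrt(40) * 351 * 677 / 1000
= 255.49 kN

255.49


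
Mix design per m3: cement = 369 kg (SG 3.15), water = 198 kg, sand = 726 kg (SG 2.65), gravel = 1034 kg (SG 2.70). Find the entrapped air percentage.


Vol cement = 369 / (3.15 * 1000) = 0.117143 m3
Vol water = 198 / 1000 = 0.198 m3
Vol sand = 726 / (2.65 * 1000) = 0.273962 m3
Vol gravel = 1034 / (2.70 * 1000) = 0.382963 m3
Total solid + water volume = 0.972068 m3
Air = (1 - 0.972068) * 100 = 2.79%

2.79


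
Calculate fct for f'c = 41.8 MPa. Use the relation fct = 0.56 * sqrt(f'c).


fct = 0.56 * sqrt(41.8)
= 0.56 * 6.465
= 3.621 MPa

3.621


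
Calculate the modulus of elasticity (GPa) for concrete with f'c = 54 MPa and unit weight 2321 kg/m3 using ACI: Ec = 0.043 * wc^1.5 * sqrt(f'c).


Ec = 0.043 * 2321^1.5 * sqrt(54) / 1000
= 35.33 GPa

35.33


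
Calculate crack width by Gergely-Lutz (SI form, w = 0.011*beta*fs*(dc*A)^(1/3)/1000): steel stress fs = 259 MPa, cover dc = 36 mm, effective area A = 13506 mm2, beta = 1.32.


w = 0.011 * beta * fs * (dc * A)^(1/3) / 1000
= 0.011 * 1.32 * 259 * (36 * 13506)^(1/3) / 1000
= 0.296 mm

0.296


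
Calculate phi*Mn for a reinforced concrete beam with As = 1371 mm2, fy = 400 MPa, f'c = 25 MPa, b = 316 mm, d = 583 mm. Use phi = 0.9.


a = As * fy / (0.85 * f'c * b)
= 1371 * 400 / (0.85 * 25 * 316)
= 81.6679 mm
Mn = As * fy * (d - a/2) / 10^6
= 297.3239 kN-m
phi*Mn = 0.9 * 297.3239 = 267.59 kN-m

267.59


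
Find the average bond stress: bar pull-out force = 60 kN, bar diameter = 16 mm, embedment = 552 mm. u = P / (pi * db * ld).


u = P / (pi * db * ld)
= 60 * 1000 / (pi * 16 * 552)
= 2.162 MPa

2.162


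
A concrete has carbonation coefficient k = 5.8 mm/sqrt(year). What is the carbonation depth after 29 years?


depth = k * sqrt(t)
= 5.8 * sqrt(29)
= 31.23 mm

31.23


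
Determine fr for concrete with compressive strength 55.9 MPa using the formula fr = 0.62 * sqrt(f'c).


fr = 0.62 * sqrt(55.9)
= 4.636 MPa

4.636


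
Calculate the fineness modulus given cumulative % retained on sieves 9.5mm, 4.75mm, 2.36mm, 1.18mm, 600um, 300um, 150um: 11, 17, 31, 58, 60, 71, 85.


FM = sum(cumulative % retained) / 100
= 333 / 100
= 3.33

3.33


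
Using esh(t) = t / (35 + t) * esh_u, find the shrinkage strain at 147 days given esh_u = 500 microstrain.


esh(147) = 147 / (35 + 147) * 500
= 147 / 182 * 500
= 403.8 microstrain

403.8


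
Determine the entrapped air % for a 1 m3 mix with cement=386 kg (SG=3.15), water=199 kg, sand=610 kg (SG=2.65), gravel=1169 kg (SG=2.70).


Vol cement = 386 / (3.15 * 1000) = 0.12254 m3
Vol water = 199 / 1000 = 0.199 m3
Vol sand = 610 / (2.65 * 1000) = 0.230189 m3
Vol gravel = 1169 / (2.70 * 1000) = 0.432963 m3
Total solid + water volume = 0.984691 m3
Air = (1 - 0.984691) * 100 = 1.53%

1.53


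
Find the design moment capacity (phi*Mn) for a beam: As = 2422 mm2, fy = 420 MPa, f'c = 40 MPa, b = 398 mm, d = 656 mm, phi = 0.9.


a = As * fy / (0.85 * f'c * b)
= 2422 * 420 / (0.85 * 40 * 398)
= 75.1729 mm
Mn = As * fy * (d - a/2) / 10^6
= 629.075 kN-m
phi*Mn = 0.9 * 629.075 = 566.17 kN-m

566.17


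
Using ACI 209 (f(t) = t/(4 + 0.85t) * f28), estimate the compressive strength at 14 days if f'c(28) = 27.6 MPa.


f(14) = 14 / (4 + 0.85 * 14) * 27.6
= 14 / 15.9 * 27.6
= 24.3 MPa

24.3


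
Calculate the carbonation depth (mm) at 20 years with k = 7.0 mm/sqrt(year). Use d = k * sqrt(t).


depth = k * sqrt(t)
= 7.0 * sqrt(20)
= 31.3 mm

31.3


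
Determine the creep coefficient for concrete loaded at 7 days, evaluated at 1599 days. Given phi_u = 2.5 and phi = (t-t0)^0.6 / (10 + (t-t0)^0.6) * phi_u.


dt = 1599 - 7 = 1592
phi = 1592^0.6 / (10 + 1592^0.6) * 2.5
= 2.232

2.232


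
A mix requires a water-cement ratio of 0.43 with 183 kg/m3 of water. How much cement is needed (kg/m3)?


Cement = water / (w/c)
= 183 / 0.43
= 425.6 kg/m3

425.6


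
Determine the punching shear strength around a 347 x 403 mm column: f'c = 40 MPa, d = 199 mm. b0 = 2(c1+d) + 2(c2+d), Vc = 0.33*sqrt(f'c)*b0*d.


b0 = 2*(347 + 199) + 2*(403 + 199) = 2296 mm
Vc = 0.33 * sqrt(40) * 2296 * 199 / 1000
= 953.61 kN

953.61


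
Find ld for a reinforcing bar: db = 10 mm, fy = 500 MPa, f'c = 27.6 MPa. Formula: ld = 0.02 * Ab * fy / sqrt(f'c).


Ab = pi * 10^2 / 4 = 78.54 mm2
ld = 0.02 * 78.54 * 500 / sqrt(27.6)
= 149.5 mm

149.5


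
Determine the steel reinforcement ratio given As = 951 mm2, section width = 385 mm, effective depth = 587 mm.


rho = As / (b * d)
= 951 / (385 * 587)
= 0.0042

0.0042


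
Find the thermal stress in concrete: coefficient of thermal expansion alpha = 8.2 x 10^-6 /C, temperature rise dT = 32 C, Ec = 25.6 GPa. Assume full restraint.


sigma = alpha * dT * Ec
= 8.2e-6 * 32 * 25.6 * 1000
= 6.717 MPa

6.717


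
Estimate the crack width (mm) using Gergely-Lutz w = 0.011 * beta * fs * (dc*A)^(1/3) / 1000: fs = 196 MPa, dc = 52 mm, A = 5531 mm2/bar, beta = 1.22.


w = 0.011 * beta * fs * (dc * A)^(1/3) / 1000
= 0.011 * 1.22 * 196 * (52 * 5531)^(1/3) / 1000
= 0.174 mm

0.174


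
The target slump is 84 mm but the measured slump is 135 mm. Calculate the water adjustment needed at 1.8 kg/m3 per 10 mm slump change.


Difference = 84 - 135 = -51 mm
Water adjustment = -51 * 1.8 / 10 = -9.2 kg/m3

-9.2


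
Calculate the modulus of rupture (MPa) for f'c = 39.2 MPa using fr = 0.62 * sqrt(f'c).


fr = 0.62 * sqrt(39.2)
= 3.882 MPa

3.882


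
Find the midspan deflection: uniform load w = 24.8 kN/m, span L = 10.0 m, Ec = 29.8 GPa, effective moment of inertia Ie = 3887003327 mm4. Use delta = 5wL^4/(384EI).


Convert: L = 10.0 m = 10000 mm, Ec = 29.8 GPa = 29800 MPa
delta = 5 * 24.8 * 10000^4 / (384 * 29800 * 3887003327)
= 27.88 mm

27.88


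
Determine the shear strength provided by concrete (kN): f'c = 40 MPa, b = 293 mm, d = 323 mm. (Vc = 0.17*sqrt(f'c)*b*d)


Vc = 0.17 * sqrt(40) * 293 * 323 / 1000
= 101.75 kN

101.75


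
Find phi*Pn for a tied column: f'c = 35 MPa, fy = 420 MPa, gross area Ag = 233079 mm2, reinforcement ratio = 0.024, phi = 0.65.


Ast = rho * Ag = 0.024 * 233079 = 5593.896 mm2
phi*Pn = 0.65 * 0.80 * (0.85 * 35 * (233079 - 5593.896) + 420 * 5593.896) / 1000
= 4740.9 kN

4740.9


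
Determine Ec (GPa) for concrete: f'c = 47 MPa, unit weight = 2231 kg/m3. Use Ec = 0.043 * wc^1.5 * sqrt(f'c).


Ec = 0.043 * 2231^1.5 * sqrt(47) / 1000
= 31.06 GPa

31.06


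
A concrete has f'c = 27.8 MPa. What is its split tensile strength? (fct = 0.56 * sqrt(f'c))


fct = 0.56 * sqrt(27.8)
= 0.56 * 5.273
= 2.953 MPa

2.953


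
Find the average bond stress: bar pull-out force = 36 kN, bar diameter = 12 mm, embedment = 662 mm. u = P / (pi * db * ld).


u = P / (pi * db * ld)
= 36 * 1000 / (pi * 12 * 662)
= 1.442 MPa

1.442


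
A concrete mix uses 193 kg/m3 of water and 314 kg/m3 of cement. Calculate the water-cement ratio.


w/c = water / cement
w/c = 193 / 314 = 0.615

0.615


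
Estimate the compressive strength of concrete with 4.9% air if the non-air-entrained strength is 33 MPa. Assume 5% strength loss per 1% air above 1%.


Strength loss = (4.9 - 1) * 5 = 19.5%
f'c = 33 * (1 - 19.5/100)
= 26.56 MPa

26.56


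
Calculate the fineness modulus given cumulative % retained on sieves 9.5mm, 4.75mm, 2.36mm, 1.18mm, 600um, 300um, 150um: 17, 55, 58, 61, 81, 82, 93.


FM = sum(cumulative % retained) / 100
= 447 / 100
= 4.47

4.47


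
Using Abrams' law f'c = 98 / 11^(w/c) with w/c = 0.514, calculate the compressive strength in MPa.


f'c = 98 / 11^0.514
= 98 / 3.43
= 28.57 MPa

28.57
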